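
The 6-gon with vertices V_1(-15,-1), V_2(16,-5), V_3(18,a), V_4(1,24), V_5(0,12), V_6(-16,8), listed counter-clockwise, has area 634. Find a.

The doubled signed area Σ (x_i y_{i+1} − x_{i+1} y_i) is linear in a.
With a=0 it equals 953; the coefficient of a is 15 (from the two edges through V_3).
So 15·a + 953 = 2·634 = 1268 ⇒ a = 21.

21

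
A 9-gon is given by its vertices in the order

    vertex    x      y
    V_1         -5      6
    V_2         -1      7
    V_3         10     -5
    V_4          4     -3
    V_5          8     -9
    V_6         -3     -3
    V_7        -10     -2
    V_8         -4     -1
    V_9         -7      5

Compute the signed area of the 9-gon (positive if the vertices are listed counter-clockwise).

Apply the shoelace formula: 2A = Σ (x_i·y_{i+1} − x_{i+1}·y_i), indices taken mod 9.
V_1→V_2: (-5)(7) − (-1)(6) = -29
V_2→V_3: (-1)(-5) − (10)(7) = -65
V_3→V_4: (10)(-3) − (4)(-5) = -10
V_4→V_5: (4)(-9) − (8)(-3) = -12
V_5→V_6: (8)(-3) − (-3)(-9) = -51
V_6→V_7: (-3)(-2) − (-10)(-3) = -24
V_7→V_8: (-10)(-1) − (-4)(-2) = 2
V_8→V_9: (-4)(5) − (-7)(-1) = -27
V_9→V_1: (-7)(6) − (-5)(5) = -17
Σ = -233
Signed area = Σ/2 = -116.5 (negative ⇒ clockwise traversal).

-116.5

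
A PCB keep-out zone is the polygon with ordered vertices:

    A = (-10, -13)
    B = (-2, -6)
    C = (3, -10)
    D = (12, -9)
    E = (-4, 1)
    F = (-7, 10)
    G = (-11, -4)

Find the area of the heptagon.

174.5

Apply the surveyor's formula: 2A = Σ (x_i·y_{i+1} − x_{i+1}·y_i), indices taken mod 7.
Σ = (34) + (38) + (93) + (-24) + (-33) + (138) + (103) = 349
Area = |Σ|/2 = 174.5.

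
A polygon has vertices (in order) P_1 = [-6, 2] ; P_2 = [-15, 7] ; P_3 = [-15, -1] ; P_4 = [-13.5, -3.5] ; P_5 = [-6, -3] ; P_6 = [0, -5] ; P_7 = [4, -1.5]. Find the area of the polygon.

107.75

Apply the shoelace (surveyor's) formula: 2A = Σ (x_i·y_{i+1} − x_{i+1}·y_i), indices taken mod 7.
Σ = (-12) + (120) + (39) + (19.5) + (30) + (20) + (-1) = 215.5
Area = |Σ|/2 = 107.75.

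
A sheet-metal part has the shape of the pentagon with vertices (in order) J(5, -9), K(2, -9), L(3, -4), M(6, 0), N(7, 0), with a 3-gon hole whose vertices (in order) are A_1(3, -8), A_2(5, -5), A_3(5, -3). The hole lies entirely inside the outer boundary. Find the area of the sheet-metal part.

21.5

Outer boundary:
Cross-terms: -27, 19, 24, 0, -63  ⇒  Σ = -47
Area = |Σ|/2 = 23.5.
Hole:
Σ = (25) + (10) + (-31) = 4
Area = |Σ|/2 = 2.
Net area = 23.5 − 2 = 21.5.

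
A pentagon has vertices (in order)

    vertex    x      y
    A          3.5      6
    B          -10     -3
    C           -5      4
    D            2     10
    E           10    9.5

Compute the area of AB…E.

Apply the shoelace (surveyor's) formula: 2A = Σ (x_i·y_{i+1} − x_{i+1}·y_i), indices taken mod 5.
Σ = (49.5) + (-55) + (-58) + (-81) + (26.75) = -117.75
Area = |Σ|/2 = 58.875.

58.875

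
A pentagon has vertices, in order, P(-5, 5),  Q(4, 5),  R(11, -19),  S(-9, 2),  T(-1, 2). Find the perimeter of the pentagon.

76

|PQ| = √((9)² + (0)²) = √81 = 9
|QR| = √((7)² + (-24)²) = √625 = 25
|RS| = √((-20)² + (21)²) = √841 = 29
|ST| = √((8)² + (0)²) = √64 = 8
|TP| = √((-4)² + (3)²) = √25 = 5
Perimeter = 9 + 25 + 29 + 8 + 5 = 76.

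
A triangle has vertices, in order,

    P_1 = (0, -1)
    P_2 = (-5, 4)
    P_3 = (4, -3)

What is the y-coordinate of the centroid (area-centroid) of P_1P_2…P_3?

Apply Gauss's area formula. First the cross-terms c_i = x_i·y_{i+1} − x_{i+1}·y_i:
  -5, -1, -4  ⇒  2A = -10, A = -5.
Then Σ (y_i + y_{i+1})·c_i = 0, so ȳ = 0 / (6·(-5)) = 0.

0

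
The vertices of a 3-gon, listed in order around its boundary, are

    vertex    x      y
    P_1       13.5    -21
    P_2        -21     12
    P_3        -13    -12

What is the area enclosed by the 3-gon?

282

Apply Gauss's area formula: 2A = Σ (x_i·y_{i+1} − x_{i+1}·y_i), indices taken mod 3.
Σ = (-279) + (408) + (435) = 564
Area = |Σ|/2 = 282.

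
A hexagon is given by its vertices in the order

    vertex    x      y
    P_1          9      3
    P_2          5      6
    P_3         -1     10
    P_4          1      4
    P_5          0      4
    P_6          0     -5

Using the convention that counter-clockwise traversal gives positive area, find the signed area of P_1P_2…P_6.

Apply Gauss's area formula: 2A = Σ (x_i·y_{i+1} − x_{i+1}·y_i), indices taken mod 6.
P_1→P_2: (9)(6) − (5)(3) = 39
P_2→P_3: (5)(10) − (-1)(6) = 56
P_3→P_4: (-1)(4) − (1)(10) = -14
P_4→P_5: (1)(4) − (0)(4) = 4
P_5→P_6: (0)(-5) − (0)(4) = 0
P_6→P_1: (0)(3) − (9)(-5) = 45
Σ = 130
Signed area = Σ/2 = 65 (positive ⇒ counter-clockwise traversal).

65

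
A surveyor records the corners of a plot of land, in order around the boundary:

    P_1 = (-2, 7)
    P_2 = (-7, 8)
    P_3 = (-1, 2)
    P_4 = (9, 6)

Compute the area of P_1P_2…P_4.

Apply the shoelace formula: 2A = Σ (x_i·y_{i+1} − x_{i+1}·y_i), indices taken mod 4.
P_1→P_2: (-2)(8) − (-7)(7) = 33
P_2→P_3: (-7)(2) − (-1)(8) = -6
P_3→P_4: (-1)(6) − (9)(2) = -24
P_4→P_1: (9)(7) − (-2)(6) = 75
Σ = 78
Area = |Σ|/2 = 39.

39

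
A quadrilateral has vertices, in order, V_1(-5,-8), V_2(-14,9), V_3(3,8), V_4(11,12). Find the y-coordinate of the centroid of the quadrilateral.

Apply Gauss's area formula. First the cross-terms c_i = x_i·y_{i+1} − x_{i+1}·y_i:
  -157, -139, -52, -28  ⇒  2A = -376, A = -188.
Then Σ (y_i + y_{i+1})·c_i = -3672, so ȳ = -3672 / (6·(-188)) = 153/47.

153/47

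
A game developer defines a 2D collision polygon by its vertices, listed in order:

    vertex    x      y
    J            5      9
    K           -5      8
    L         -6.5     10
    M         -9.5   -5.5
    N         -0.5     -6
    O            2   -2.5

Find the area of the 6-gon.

Apply the surveyor's formula: 2A = Σ (x_i·y_{i+1} − x_{i+1}·y_i), indices taken mod 6.
Σ = (85) + (2) + (130.75) + (54.25) + (13.25) + (30.5) = 315.75
Area = |Σ|/2 = 157.875.

157.875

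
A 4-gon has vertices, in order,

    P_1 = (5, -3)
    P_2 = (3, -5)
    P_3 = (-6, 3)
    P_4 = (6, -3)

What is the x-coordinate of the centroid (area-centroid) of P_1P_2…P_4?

49/60

Apply the shoelace formula. First the cross-terms c_i = x_i·y_{i+1} − x_{i+1}·y_i:
  -16, -21, 0, -3  ⇒  2A = -40, A = -20.
Then Σ (x_i + x_{i+1})·c_i = -98, so x̄ = -98 / (6·(-20)) = 49/60.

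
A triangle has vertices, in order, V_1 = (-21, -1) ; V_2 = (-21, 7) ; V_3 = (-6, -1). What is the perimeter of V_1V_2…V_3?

|V_1V_2| = √((0)² + (8)²) = √64 = 8
|V_2V_3| = √((15)² + (-8)²) = √289 = 17
|V_3V_1| = √((-15)² + (0)²) = √225 = 15
Perimeter = 8 + 17 + 15 = 40.

40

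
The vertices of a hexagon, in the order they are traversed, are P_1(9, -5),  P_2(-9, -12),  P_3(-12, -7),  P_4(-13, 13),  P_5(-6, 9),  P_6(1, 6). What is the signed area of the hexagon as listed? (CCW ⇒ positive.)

-312

Apply Gauss's area formula: 2A = Σ (x_i·y_{i+1} − x_{i+1}·y_i), indices taken mod 6.
Cross-terms: -153, -81, -247, -39, -45, -59  ⇒  Σ = -624
Signed area = Σ/2 = -312 (negative ⇒ clockwise traversal).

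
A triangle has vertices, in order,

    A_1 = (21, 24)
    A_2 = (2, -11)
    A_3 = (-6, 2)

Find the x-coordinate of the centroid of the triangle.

17/3

Apply the shoelace formula. First the cross-terms c_i = x_i·y_{i+1} − x_{i+1}·y_i:
  -279, -62, -186  ⇒  2A = -527, A = -263.5.
Then Σ (x_i + x_{i+1})·c_i = -8959, so x̄ = -8959 / (6·(-263.5)) = 17/3.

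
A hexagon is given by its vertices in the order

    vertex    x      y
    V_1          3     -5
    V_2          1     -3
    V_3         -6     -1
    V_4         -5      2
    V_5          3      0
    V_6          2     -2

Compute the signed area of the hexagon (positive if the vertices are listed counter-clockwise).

Σ = (-4) + (-19) + (-17) + (-6) + (-6) + (-4) = -56
Signed area = Σ/2 = -28 (negative ⇒ clockwise traversal).

-28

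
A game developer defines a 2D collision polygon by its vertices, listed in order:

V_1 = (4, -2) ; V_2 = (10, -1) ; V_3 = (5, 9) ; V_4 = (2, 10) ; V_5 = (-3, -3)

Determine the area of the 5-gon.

92.5

V_1→V_2: (4)(-1) − (10)(-2) = 16
V_2→V_3: (10)(9) − (5)(-1) = 95
V_3→V_4: (5)(10) − (2)(9) = 32
V_4→V_5: (2)(-3) − (-3)(10) = 24
V_5→V_1: (-3)(-2) − (4)(-3) = 18
Σ = 185
Area = |Σ|/2 = 92.5.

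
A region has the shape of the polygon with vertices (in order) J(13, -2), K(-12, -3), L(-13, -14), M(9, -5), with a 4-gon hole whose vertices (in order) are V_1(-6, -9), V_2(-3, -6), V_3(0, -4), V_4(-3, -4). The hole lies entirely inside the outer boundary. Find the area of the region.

Outer boundary:
Cross-terms: -63, 129, 191, 47  ⇒  Σ = 304
Area = |Σ|/2 = 152.
Hole:
Apply the shoelace (surveyor's) formula: 2A = Σ (x_i·y_{i+1} − x_{i+1}·y_i), indices taken mod 4.
Σ = (9) + (12) + (-12) + (3) = 12
Area = |Σ|/2 = 6.
Net area = 152 − 6 = 146.

146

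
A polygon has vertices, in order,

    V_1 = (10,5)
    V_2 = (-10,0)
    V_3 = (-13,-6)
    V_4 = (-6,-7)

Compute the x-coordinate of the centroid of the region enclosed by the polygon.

Apply Gauss's area formula. First the cross-terms c_i = x_i·y_{i+1} − x_{i+1}·y_i:
  50, 60, 55, 40  ⇒  2A = 205, A = 102.5.
Then Σ (x_i + x_{i+1})·c_i = -2265, so x̄ = -2265 / (6·102.5) = -151/41.

-151/41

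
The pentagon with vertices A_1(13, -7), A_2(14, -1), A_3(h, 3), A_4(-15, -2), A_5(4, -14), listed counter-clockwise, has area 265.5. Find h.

Write out the shoelace sum; only the two edges meeting at A_3 involve h:
2·Area = [(14·3 − h·(-1)) + (h·(-2) − (-15)·3)] + 457
       = -1·h + 544 = 531
⇒ h = 13.

13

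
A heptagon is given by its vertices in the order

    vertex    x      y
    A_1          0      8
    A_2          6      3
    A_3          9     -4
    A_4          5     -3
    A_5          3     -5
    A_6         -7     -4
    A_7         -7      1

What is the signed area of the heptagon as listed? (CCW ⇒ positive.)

Apply the shoelace formula: 2A = Σ (x_i·y_{i+1} − x_{i+1}·y_i), indices taken mod 7.
Cross-terms: -48, -51, -7, -16, -47, -35, -56  ⇒  Σ = -260
Signed area = Σ/2 = -130 (negative ⇒ clockwise traversal).

-130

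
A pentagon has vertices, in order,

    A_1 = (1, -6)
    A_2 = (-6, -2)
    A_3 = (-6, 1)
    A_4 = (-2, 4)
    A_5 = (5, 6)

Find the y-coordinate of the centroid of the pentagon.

Apply the shoelace (surveyor's) formula. First the cross-terms c_i = x_i·y_{i+1} − x_{i+1}·y_i:
  -38, -18, -22, -32, -36  ⇒  2A = -146, A = -73.
Then Σ (y_i + y_{i+1})·c_i = -108, so ȳ = -108 / (6·(-73)) = 18/73.

18/73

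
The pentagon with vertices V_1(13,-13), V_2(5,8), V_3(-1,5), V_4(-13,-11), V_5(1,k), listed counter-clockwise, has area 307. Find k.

The doubled signed area Σ (x_i y_{i+1} − x_{i+1} y_i) is linear in k.
With k=0 it equals 276; the coefficient of k is -26 (from the two edges through V_5).
So -26·k + 276 = 2·307 = 614 ⇒ k = -13.

-13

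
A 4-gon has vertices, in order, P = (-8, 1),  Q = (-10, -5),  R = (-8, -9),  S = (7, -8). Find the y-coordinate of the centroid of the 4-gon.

-266/51

Apply the shoelace (surveyor's) formula. First the cross-terms c_i = x_i·y_{i+1} − x_{i+1}·y_i:
  50, 50, 127, -57  ⇒  2A = 170, A = 85.
Then Σ (y_i + y_{i+1})·c_i = -2660, so ȳ = -2660 / (6·85) = -266/51.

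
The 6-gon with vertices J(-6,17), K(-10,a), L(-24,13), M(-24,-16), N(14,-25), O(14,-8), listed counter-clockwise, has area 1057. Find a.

Write out the shoelace sum; only the two edges meeting at K involve a:
2·Area = [((-6)·a − (-10)·17) + ((-10)·13 − (-24)·a)] + 1948
       = 18·a + 1988 = 2114
⇒ a = 7.

7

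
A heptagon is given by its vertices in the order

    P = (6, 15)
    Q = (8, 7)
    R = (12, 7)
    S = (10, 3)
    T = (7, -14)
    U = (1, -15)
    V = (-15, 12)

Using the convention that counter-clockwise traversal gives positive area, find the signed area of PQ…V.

Apply the shoelace (surveyor's) formula: 2A = Σ (x_i·y_{i+1} − x_{i+1}·y_i), indices taken mod 7.
Σ = (-78) + (-28) + (-34) + (-161) + (-91) + (-213) + (-297) = -902
Signed area = Σ/2 = -451 (negative ⇒ clockwise traversal).

-451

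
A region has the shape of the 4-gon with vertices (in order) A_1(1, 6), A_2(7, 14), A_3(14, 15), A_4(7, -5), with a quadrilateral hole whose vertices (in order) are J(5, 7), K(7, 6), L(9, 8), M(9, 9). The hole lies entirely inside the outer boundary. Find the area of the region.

Outer boundary:
A_1→A_2: (1)(14) − (7)(6) = -28
A_2→A_3: (7)(15) − (14)(14) = -91
A_3→A_4: (14)(-5) − (7)(15) = -175
A_4→A_1: (7)(6) − (1)(-5) = 47
Σ = -247
Area = |Σ|/2 = 123.5.
Hole:
J→K: (5)(6) − (7)(7) = -19
K→L: (7)(8) − (9)(6) = 2
L→M: (9)(9) − (9)(8) = 9
M→J: (9)(7) − (5)(9) = 18
Σ = 10
Area = |Σ|/2 = 5.
Net area = 123.5 − 5 = 118.5.

118.5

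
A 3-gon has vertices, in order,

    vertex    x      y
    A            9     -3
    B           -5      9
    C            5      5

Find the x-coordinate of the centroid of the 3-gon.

3

Apply the shoelace (surveyor's) formula. First the cross-terms c_i = x_i·y_{i+1} − x_{i+1}·y_i:
  66, -70, -60  ⇒  2A = -64, A = -32.
Then Σ (x_i + x_{i+1})·c_i = -576, so x̄ = -576 / (6·(-32)) = 3.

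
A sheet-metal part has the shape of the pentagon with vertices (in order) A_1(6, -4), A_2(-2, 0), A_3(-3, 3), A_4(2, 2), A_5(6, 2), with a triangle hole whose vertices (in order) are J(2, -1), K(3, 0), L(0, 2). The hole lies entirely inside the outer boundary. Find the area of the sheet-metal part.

32.5

Outer boundary:
Apply the surveyor's formula: 2A = Σ (x_i·y_{i+1} − x_{i+1}·y_i), indices taken mod 5.
A_1→A_2: (6)(0) − (-2)(-4) = -8
A_2→A_3: (-2)(3) − (-3)(0) = -6
A_3→A_4: (-3)(2) − (2)(3) = -12
A_4→A_5: (2)(2) − (6)(2) = -8
A_5→A_1: (6)(-4) − (6)(2) = -36
Σ = -70
Area = |Σ|/2 = 35.
Hole:
Apply the shoelace (surveyor's) formula: 2A = Σ (x_i·y_{i+1} − x_{i+1}·y_i), indices taken mod 3.
Σ = (3) + (6) + (-4) = 5
Area = |Σ|/2 = 2.5.
Net area = 35 − 2.5 = 32.5.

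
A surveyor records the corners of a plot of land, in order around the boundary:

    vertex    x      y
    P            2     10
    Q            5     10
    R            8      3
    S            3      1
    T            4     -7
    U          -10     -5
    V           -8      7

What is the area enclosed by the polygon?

P→Q: (2)(10) − (5)(10) = -30
Q→R: (5)(3) − (8)(10) = -65
R→S: (8)(1) − (3)(3) = -1
S→T: (3)(-7) − (4)(1) = -25
T→U: (4)(-5) − (-10)(-7) = -90
U→V: (-10)(7) − (-8)(-5) = -110
V→P: (-8)(10) − (2)(7) = -94
Σ = -415
Area = |Σ|/2 = 207.5.

207.5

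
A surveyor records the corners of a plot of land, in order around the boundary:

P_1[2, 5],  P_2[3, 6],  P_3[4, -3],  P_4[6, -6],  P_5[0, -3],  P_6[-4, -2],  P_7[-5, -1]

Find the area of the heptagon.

50.5

Apply Gauss's area formula: 2A = Σ (x_i·y_{i+1} − x_{i+1}·y_i), indices taken mod 7.
Σ = (-3) + (-33) + (-6) + (-18) + (-12) + (-6) + (-23) = -101
Area = |Σ|/2 = 50.5.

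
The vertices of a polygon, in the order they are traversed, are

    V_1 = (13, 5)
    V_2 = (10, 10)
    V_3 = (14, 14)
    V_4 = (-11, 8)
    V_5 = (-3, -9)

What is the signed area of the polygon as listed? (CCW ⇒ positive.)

285.5

V_1→V_2: (13)(10) − (10)(5) = 80
V_2→V_3: (10)(14) − (14)(10) = 0
V_3→V_4: (14)(8) − (-11)(14) = 266
V_4→V_5: (-11)(-9) − (-3)(8) = 123
V_5→V_1: (-3)(5) − (13)(-9) = 102
Σ = 571
Signed area = Σ/2 = 285.5 (positive ⇒ counter-clockwise traversal).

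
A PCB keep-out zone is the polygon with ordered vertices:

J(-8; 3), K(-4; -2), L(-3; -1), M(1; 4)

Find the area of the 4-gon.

25

Apply the shoelace (surveyor's) formula: 2A = Σ (x_i·y_{i+1} − x_{i+1}·y_i), indices taken mod 4.
Cross-terms: 28, -2, -11, 35  ⇒  Σ = 50
Area = |Σ|/2 = 25.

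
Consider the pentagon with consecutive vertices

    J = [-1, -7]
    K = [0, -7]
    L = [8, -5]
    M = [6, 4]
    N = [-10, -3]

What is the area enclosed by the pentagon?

J→K: (-1)(-7) − (0)(-7) = 7
K→L: (0)(-5) − (8)(-7) = 56
L→M: (8)(4) − (6)(-5) = 62
M→N: (6)(-3) − (-10)(4) = 22
N→J: (-10)(-7) − (-1)(-3) = 67
Σ = 214
Area = |Σ|/2 = 107.

107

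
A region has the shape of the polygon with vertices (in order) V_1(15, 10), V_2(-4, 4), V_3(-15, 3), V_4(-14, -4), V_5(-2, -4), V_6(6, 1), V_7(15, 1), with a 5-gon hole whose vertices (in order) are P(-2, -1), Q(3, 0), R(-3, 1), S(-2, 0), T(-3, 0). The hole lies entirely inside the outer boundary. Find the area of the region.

217.5

Outer boundary:
Apply the surveyor's formula: 2A = Σ (x_i·y_{i+1} − x_{i+1}·y_i), indices taken mod 7.
V_1→V_2: (15)(4) − (-4)(10) = 100
V_2→V_3: (-4)(3) − (-15)(4) = 48
V_3→V_4: (-15)(-4) − (-14)(3) = 102
V_4→V_5: (-14)(-4) − (-2)(-4) = 48
V_5→V_6: (-2)(1) − (6)(-4) = 22
V_6→V_7: (6)(1) − (15)(1) = -9
V_7→V_1: (15)(10) − (15)(1) = 135
Σ = 446
Area = |Σ|/2 = 223.
Hole:
Apply the surveyor's formula: 2A = Σ (x_i·y_{i+1} − x_{i+1}·y_i), indices taken mod 5.
Σ = (3) + (3) + (2) + (0) + (3) = 11
Area = |Σ|/2 = 5.5.
Net area = 223 − 5.5 = 217.5.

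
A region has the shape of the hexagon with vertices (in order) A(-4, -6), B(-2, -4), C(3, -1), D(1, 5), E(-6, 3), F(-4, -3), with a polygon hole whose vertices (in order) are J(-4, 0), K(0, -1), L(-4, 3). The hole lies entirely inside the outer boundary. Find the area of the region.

Outer boundary:
Apply the shoelace (surveyor's) formula: 2A = Σ (x_i·y_{i+1} − x_{i+1}·y_i), indices taken mod 6.
Σ = (4) + (14) + (16) + (33) + (30) + (12) = 109
Area = |Σ|/2 = 54.5.
Hole:
Apply the surveyor's formula: 2A = Σ (x_i·y_{i+1} − x_{i+1}·y_i), indices taken mod 3.
Σ = (4) + (-4) + (12) = 12
Area = |Σ|/2 = 6.
Net area = 54.5 − 6 = 48.5.

48.5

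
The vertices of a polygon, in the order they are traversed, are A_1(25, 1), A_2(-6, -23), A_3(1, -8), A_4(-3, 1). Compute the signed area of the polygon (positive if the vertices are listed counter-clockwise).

-274.5

Apply the shoelace (surveyor's) formula: 2A = Σ (x_i·y_{i+1} − x_{i+1}·y_i), indices taken mod 4.
Cross-terms: -569, 71, -23, -28  ⇒  Σ = -549
Signed area = Σ/2 = -274.5 (negative ⇒ clockwise traversal).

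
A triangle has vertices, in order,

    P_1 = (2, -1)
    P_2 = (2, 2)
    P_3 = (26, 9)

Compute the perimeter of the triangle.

|P_1P_2| = √((0)² + (3)²) = √9 = 3
|P_2P_3| = √((24)² + (7)²) = √625 = 25
|P_3P_1| = √((-24)² + (-10)²) = √676 = 26
Perimeter = 3 + 25 + 26 = 54.

54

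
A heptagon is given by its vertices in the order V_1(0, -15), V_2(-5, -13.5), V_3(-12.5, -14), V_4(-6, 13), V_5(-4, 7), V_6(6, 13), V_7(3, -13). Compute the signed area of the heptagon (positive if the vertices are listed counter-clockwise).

-333.125

Σ = (-75) + (-98.75) + (-246.5) + (10) + (-94) + (-117) + (-45) = -666.25
Signed area = Σ/2 = -333.125 (negative ⇒ clockwise traversal).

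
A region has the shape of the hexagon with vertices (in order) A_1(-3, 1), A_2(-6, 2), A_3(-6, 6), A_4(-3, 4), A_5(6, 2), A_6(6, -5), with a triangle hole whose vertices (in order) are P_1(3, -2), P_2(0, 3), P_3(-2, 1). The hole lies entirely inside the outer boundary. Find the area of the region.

47.5

Outer boundary:
Apply the surveyor's formula: 2A = Σ (x_i·y_{i+1} − x_{i+1}·y_i), indices taken mod 6.
A_1→A_2: (-3)(2) − (-6)(1) = 0
A_2→A_3: (-6)(6) − (-6)(2) = -24
A_3→A_4: (-6)(4) − (-3)(6) = -6
A_4→A_5: (-3)(2) − (6)(4) = -30
A_5→A_6: (6)(-5) − (6)(2) = -42
A_6→A_1: (6)(1) − (-3)(-5) = -9
Σ = -111
Area = |Σ|/2 = 55.5.
Hole:
Σ = (9) + (6) + (1) = 16
Area = |Σ|/2 = 8.
Net area = 55.5 − 8 = 47.5.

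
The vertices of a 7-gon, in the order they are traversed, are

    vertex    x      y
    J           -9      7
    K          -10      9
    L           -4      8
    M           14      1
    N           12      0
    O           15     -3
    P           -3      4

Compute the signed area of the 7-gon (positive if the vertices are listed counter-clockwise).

Apply Gauss's area formula: 2A = Σ (x_i·y_{i+1} − x_{i+1}·y_i), indices taken mod 7.
Σ = (-11) + (-44) + (-116) + (-12) + (-36) + (51) + (15) = -153
Signed area = Σ/2 = -76.5 (negative ⇒ clockwise traversal).

-76.5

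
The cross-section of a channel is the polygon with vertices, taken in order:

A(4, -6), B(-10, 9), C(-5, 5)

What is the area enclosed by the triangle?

Apply the surveyor's formula: 2A = Σ (x_i·y_{i+1} − x_{i+1}·y_i), indices taken mod 3.
Σ = (-24) + (-5) + (10) = -19
Area = |Σ|/2 = 9.5.

9.5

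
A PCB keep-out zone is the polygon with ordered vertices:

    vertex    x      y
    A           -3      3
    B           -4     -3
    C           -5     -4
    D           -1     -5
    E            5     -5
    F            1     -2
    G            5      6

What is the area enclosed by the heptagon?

Σ = (21) + (1) + (21) + (30) + (-5) + (16) + (33) = 117
Area = |Σ|/2 = 58.5.

58.5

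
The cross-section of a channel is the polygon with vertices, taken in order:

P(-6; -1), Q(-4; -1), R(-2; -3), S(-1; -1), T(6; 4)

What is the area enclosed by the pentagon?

Apply the shoelace (surveyor's) formula: 2A = Σ (x_i·y_{i+1} − x_{i+1}·y_i), indices taken mod 5.
Cross-terms: 2, 10, -1, 2, 18  ⇒  Σ = 31
Area = |Σ|/2 = 15.5.

15.5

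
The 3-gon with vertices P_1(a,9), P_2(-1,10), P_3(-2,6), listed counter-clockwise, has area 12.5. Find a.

Write out the shoelace sum; only the two edges meeting at P_1 involve a:
2·Area = [((-2)·9 − a·6) + (a·10 − (-1)·9)] + 14
       = 4·a + 5 = 25
⇒ a = 5.

5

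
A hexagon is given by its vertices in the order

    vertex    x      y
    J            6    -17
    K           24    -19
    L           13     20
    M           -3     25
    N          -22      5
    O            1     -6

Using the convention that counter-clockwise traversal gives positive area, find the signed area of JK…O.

Apply the surveyor's formula: 2A = Σ (x_i·y_{i+1} − x_{i+1}·y_i), indices taken mod 6.
Cross-terms: 294, 727, 385, 535, 127, 19  ⇒  Σ = 2087
Signed area = Σ/2 = 1043.5 (positive ⇒ counter-clockwise traversal).

1043.5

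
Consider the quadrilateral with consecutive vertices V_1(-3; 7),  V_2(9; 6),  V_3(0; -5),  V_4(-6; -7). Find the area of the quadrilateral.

109.5

Apply Gauss's area formula: 2A = Σ (x_i·y_{i+1} − x_{i+1}·y_i), indices taken mod 4.
Σ = (-81) + (-45) + (-30) + (-63) = -219
Area = |Σ|/2 = 109.5.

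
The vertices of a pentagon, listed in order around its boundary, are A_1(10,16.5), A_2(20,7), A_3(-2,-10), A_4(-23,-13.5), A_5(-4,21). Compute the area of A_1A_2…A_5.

731

Apply the shoelace (surveyor's) formula: 2A = Σ (x_i·y_{i+1} − x_{i+1}·y_i), indices taken mod 5.
A_1→A_2: (10)(7) − (20)(16.5) = -260
A_2→A_3: (20)(-10) − (-2)(7) = -186
A_3→A_4: (-2)(-13.5) − (-23)(-10) = -203
A_4→A_5: (-23)(21) − (-4)(-13.5) = -537
A_5→A_1: (-4)(16.5) − (10)(21) = -276
Σ = -1462
Area = |Σ|/2 = 731.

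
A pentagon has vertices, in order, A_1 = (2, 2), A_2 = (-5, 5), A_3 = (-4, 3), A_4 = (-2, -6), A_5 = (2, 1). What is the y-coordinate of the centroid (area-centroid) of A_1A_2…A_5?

Apply the shoelace formula. First the cross-terms c_i = x_i·y_{i+1} − x_{i+1}·y_i:
  20, 5, 30, 10, 2  ⇒  2A = 67, A = 33.5.
Then Σ (y_i + y_{i+1})·c_i = 46, so ȳ = 46 / (6·33.5) = 46/201.

46/201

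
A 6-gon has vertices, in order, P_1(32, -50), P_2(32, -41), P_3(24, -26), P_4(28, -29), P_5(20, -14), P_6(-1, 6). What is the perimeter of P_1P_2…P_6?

142

|P_1P_2| = √((0)² + (9)²) = √81 = 9
|P_2P_3| = √((-8)² + (15)²) = √289 = 17
|P_3P_4| = √((4)² + (-3)²) = √25 = 5
|P_4P_5| = √((-8)² + (15)²) = √289 = 17
|P_5P_6| = √((-21)² + (20)²) = √841 = 29
|P_6P_1| = √((33)² + (-56)²) = √4225 = 65
Perimeter = 9 + 17 + 5 + 17 + 29 + 65 = 142.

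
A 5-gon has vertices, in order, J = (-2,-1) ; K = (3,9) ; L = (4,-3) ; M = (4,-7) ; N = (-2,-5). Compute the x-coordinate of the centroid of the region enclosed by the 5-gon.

Apply the shoelace formula. First the cross-terms c_i = x_i·y_{i+1} − x_{i+1}·y_i:
  -15, -45, -16, -34, -8  ⇒  2A = -118, A = -59.
Then Σ (x_i + x_{i+1})·c_i = -494, so x̄ = -494 / (6·(-59)) = 247/177.

247/177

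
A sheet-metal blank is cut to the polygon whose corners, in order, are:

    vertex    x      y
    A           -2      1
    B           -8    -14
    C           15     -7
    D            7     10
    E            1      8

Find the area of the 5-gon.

Apply the shoelace formula: 2A = Σ (x_i·y_{i+1} − x_{i+1}·y_i), indices taken mod 5.
Σ = (36) + (266) + (199) + (46) + (17) = 564
Area = |Σ|/2 = 282.

282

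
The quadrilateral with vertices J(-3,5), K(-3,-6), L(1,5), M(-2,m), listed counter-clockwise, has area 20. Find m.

Write out the shoelace sum; only the two edges meeting at M involve m:
2·Area = [(1·m − (-2)·5) + ((-2)·5 − (-3)·m)] + 24
       = 4·m + 24 = 40
⇒ m = 4.

4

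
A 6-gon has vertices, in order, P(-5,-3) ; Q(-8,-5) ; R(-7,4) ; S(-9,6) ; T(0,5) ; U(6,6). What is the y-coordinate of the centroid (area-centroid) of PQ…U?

158/81

Apply the shoelace (surveyor's) formula. First the cross-terms c_i = x_i·y_{i+1} − x_{i+1}·y_i:
  1, -67, -6, -45, -30, 12  ⇒  2A = -135, A = -67.5.
Then Σ (y_i + y_{i+1})·c_i = -790, so ȳ = -790 / (6·(-67.5)) = 158/81.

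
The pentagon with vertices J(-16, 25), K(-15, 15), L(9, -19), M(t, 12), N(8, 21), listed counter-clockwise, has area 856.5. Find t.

22

Write out the shoelace sum; only the two edges meeting at M involve t:
2·Area = [(9·12 − t·(-19)) + (t·21 − 8·12)] + 821
       = 40·t + 833 = 1713
⇒ t = 22.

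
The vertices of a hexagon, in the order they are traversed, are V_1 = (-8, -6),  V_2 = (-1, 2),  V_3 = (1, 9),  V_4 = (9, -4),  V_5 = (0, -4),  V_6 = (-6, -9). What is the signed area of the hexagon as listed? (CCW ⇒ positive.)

Apply the shoelace formula: 2A = Σ (x_i·y_{i+1} − x_{i+1}·y_i), indices taken mod 6.
Σ = (-22) + (-11) + (-85) + (-36) + (-24) + (-36) = -214
Signed area = Σ/2 = -107 (negative ⇒ clockwise traversal).

-107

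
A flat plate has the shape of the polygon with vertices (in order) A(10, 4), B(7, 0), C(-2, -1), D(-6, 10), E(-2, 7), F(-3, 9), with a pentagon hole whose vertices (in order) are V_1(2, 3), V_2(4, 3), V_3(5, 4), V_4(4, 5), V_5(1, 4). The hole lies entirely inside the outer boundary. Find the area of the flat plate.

Outer boundary:
Apply Gauss's area formula: 2A = Σ (x_i·y_{i+1} − x_{i+1}·y_i), indices taken mod 6.
A→B: (10)(0) − (7)(4) = -28
B→C: (7)(-1) − (-2)(0) = -7
C→D: (-2)(10) − (-6)(-1) = -26
D→E: (-6)(7) − (-2)(10) = -22
E→F: (-2)(9) − (-3)(7) = 3
F→A: (-3)(4) − (10)(9) = -102
Σ = -182
Area = |Σ|/2 = 91.
Hole:
Apply the surveyor's formula: 2A = Σ (x_i·y_{i+1} − x_{i+1}·y_i), indices taken mod 5.
Σ = (-6) + (1) + (9) + (11) + (-5) = 10
Area = |Σ|/2 = 5.
Net area = 91 − 5 = 86.

86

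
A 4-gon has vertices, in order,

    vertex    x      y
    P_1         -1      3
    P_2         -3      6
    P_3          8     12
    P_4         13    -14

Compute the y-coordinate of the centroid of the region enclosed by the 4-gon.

Apply Gauss's area formula. First the cross-terms c_i = x_i·y_{i+1} − x_{i+1}·y_i:
  3, -84, -268, 25  ⇒  2A = -324, A = -162.
Then Σ (y_i + y_{i+1})·c_i = -1224, so ȳ = -1224 / (6·(-162)) = 34/27.

34/27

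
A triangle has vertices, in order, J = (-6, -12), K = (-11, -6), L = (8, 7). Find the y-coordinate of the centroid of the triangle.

-11/3

Apply the surveyor's formula. First the cross-terms c_i = x_i·y_{i+1} − x_{i+1}·y_i:
  -96, -29, -54  ⇒  2A = -179, A = -89.5.
Then Σ (y_i + y_{i+1})·c_i = 1969, so ȳ = 1969 / (6·(-89.5)) = -11/3.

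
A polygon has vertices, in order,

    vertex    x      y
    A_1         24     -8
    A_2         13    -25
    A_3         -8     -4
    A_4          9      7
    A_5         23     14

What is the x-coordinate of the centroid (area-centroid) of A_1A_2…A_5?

Apply the shoelace (surveyor's) formula. First the cross-terms c_i = x_i·y_{i+1} − x_{i+1}·y_i:
  -496, -252, -20, -35, -520  ⇒  2A = -1323, A = -661.5.
Then Σ (x_i + x_{i+1})·c_i = -45192, so x̄ = -45192 / (6·(-661.5)) = 2152/189.

2152/189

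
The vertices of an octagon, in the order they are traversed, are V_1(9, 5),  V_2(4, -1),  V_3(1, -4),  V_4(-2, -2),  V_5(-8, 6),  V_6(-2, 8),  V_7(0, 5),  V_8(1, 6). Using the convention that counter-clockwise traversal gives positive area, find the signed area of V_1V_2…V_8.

-99

Σ = (-29) + (-15) + (-10) + (-28) + (-52) + (-10) + (-5) + (-49) = -198
Signed area = Σ/2 = -99 (negative ⇒ clockwise traversal).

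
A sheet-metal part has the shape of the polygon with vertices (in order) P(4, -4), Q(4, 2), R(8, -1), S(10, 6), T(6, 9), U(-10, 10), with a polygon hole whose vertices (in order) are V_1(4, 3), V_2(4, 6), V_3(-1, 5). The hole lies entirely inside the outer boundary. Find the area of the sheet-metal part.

125.5

Outer boundary:
Apply the shoelace formula: 2A = Σ (x_i·y_{i+1} − x_{i+1}·y_i), indices taken mod 6.
P→Q: (4)(2) − (4)(-4) = 24
Q→R: (4)(-1) − (8)(2) = -20
R→S: (8)(6) − (10)(-1) = 58
S→T: (10)(9) − (6)(6) = 54
T→U: (6)(10) − (-10)(9) = 150
U→P: (-10)(-4) − (4)(10) = 0
Σ = 266
Area = |Σ|/2 = 133.
Hole:
Σ = (12) + (26) + (-23) = 15
Area = |Σ|/2 = 7.5.
Net area = 133 − 7.5 = 125.5.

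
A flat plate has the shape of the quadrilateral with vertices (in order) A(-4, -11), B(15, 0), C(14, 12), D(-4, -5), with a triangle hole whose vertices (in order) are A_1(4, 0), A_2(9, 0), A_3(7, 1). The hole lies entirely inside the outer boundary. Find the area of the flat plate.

171

Outer boundary:
Apply the shoelace (surveyor's) formula: 2A = Σ (x_i·y_{i+1} − x_{i+1}·y_i), indices taken mod 4.
Σ = (165) + (180) + (-22) + (24) = 347
Area = |Σ|/2 = 173.5.
Hole:
Σ = (0) + (9) + (-4) = 5
Area = |Σ|/2 = 2.5.
Net area = 173.5 − 2.5 = 171.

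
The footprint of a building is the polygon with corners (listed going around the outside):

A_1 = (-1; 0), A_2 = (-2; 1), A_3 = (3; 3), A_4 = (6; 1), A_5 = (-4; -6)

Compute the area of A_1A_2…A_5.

Apply the shoelace formula: 2A = Σ (x_i·y_{i+1} − x_{i+1}·y_i), indices taken mod 5.
Σ = (-1) + (-9) + (-15) + (-32) + (-6) = -63
Area = |Σ|/2 = 31.5.

31.5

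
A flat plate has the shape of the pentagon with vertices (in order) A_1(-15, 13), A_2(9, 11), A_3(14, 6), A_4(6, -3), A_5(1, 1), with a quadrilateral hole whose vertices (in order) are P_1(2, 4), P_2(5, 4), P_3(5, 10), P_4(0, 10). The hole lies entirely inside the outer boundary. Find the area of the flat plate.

Outer boundary:
Apply the surveyor's formula: 2A = Σ (x_i·y_{i+1} − x_{i+1}·y_i), indices taken mod 5.
Cross-terms: -282, -100, -78, 9, 28  ⇒  Σ = -423
Area = |Σ|/2 = 211.5.
Hole:
Apply the shoelace (surveyor's) formula: 2A = Σ (x_i·y_{i+1} − x_{i+1}·y_i), indices taken mod 4.
Cross-terms: -12, 30, 50, -20  ⇒  Σ = 48
Area = |Σ|/2 = 24.
Net area = 211.5 − 24 = 187.5.

187.5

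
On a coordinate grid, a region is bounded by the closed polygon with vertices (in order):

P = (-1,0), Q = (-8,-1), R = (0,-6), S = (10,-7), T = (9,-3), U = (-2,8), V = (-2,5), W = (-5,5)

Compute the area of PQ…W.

Apply the shoelace formula: 2A = Σ (x_i·y_{i+1} − x_{i+1}·y_i), indices taken mod 8.
Σ = (1) + (48) + (60) + (33) + (66) + (6) + (15) + (5) = 234
Area = |Σ|/2 = 117.

117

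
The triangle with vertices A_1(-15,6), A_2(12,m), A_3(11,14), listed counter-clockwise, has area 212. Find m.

The doubled signed area Σ (x_i y_{i+1} − x_{i+1} y_i) is linear in m.
With m=0 it equals 372; the coefficient of m is -26 (from the two edges through A_2).
So -26·m + 372 = 2·212 = 424 ⇒ m = -2.

-2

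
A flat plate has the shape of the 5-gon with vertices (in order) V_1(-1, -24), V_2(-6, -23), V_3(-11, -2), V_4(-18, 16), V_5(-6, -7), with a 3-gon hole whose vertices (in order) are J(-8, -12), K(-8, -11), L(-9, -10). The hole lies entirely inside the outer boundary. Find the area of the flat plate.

107

Outer boundary:
Apply Gauss's area formula: 2A = Σ (x_i·y_{i+1} − x_{i+1}·y_i), indices taken mod 5.
Σ = (-121) + (-241) + (-212) + (222) + (137) = -215
Area = |Σ|/2 = 107.5.
Hole:
Apply Gauss's area formula: 2A = Σ (x_i·y_{i+1} − x_{i+1}·y_i), indices taken mod 3.
Σ = (-8) + (-19) + (28) = 1
Area = |Σ|/2 = 0.5.
Net area = 107.5 − 0.5 = 107.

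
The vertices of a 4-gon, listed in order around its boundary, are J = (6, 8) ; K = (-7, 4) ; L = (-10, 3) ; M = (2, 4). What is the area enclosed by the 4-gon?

Σ = (80) + (19) + (-46) + (-8) = 45
Area = |Σ|/2 = 22.5.

22.5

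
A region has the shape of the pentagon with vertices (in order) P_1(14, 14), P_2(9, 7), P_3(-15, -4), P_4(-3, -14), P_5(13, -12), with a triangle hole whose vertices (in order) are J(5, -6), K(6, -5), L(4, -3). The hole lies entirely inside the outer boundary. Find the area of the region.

401.5

Outer boundary:
Cross-terms: -28, 69, 198, 218, 350  ⇒  Σ = 807
Area = |Σ|/2 = 403.5.
Hole:
Apply the shoelace formula: 2A = Σ (x_i·y_{i+1} − x_{i+1}·y_i), indices taken mod 3.
Σ = (11) + (2) + (-9) = 4
Area = |Σ|/2 = 2.
Net area = 403.5 − 2 = 401.5.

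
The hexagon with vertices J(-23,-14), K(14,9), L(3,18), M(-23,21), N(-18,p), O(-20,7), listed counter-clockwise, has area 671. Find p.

The doubled signed area Σ (x_i y_{i+1} − x_{i+1} y_i) is linear in p.
With p=0 it equals 1384; the coefficient of p is -3 (from the two edges through N).
So -3·p + 1384 = 2·671 = 1342 ⇒ p = 14.

14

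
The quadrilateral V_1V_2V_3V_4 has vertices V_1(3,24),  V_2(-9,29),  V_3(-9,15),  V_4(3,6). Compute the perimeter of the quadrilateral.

60

|V_1V_2| = √((-12)² + (5)²) = √169 = 13
|V_2V_3| = √((0)² + (-14)²) = √196 = 14
|V_3V_4| = √((12)² + (-9)²) = √225 = 15
|V_4V_1| = √((0)² + (18)²) = √324 = 18
Perimeter = 13 + 14 + 15 + 18 = 60.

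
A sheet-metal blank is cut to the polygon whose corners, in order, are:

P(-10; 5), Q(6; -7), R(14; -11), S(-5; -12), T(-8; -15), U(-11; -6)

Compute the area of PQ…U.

Σ = (40) + (32) + (-223) + (-21) + (-117) + (-115) = -404
Area = |Σ|/2 = 202.

202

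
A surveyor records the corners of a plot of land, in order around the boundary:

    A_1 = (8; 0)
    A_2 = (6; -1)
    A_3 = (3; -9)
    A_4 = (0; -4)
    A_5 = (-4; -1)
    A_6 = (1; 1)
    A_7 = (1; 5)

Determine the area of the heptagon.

Apply Gauss's area formula: 2A = Σ (x_i·y_{i+1} − x_{i+1}·y_i), indices taken mod 7.
Σ = (-8) + (-51) + (-12) + (-16) + (-3) + (4) + (-40) = -126
Area = |Σ|/2 = 63.

63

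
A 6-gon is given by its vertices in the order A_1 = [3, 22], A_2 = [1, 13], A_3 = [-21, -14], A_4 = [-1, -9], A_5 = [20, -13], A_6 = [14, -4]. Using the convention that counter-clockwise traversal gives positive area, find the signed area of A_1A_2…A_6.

533

Apply the shoelace formula: 2A = Σ (x_i·y_{i+1} − x_{i+1}·y_i), indices taken mod 6.
Σ = (17) + (259) + (175) + (193) + (102) + (320) = 1066
Signed area = Σ/2 = 533 (positive ⇒ counter-clockwise traversal).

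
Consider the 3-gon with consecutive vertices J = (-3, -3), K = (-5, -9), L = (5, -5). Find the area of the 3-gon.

26

Σ = (12) + (70) + (-30) = 52
Area = |Σ|/2 = 26.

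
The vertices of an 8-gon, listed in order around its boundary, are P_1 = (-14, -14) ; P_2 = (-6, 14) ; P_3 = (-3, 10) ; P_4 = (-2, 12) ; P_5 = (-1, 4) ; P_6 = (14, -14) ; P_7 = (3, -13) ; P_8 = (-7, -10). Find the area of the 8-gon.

327.5

Σ = (-280) + (-18) + (-16) + (4) + (-42) + (-140) + (-121) + (-42) = -655
Area = |Σ|/2 = 327.5.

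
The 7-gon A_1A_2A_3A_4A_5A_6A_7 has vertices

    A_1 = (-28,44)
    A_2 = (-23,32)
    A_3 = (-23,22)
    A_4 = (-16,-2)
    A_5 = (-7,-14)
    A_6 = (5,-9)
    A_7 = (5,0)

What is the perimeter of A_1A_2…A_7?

140

|A_1A_2| = √((5)² + (-12)²) = √169 = 13
|A_2A_3| = √((0)² + (-10)²) = √100 = 10
|A_3A_4| = √((7)² + (-24)²) = √625 = 25
|A_4A_5| = √((9)² + (-12)²) = √225 = 15
|A_5A_6| = √((12)² + (5)²) = √169 = 13
|A_6A_7| = √((0)² + (9)²) = √81 = 9
|A_7A_1| = √((-33)² + (44)²) = √3025 = 55
Perimeter = 13 + 10 + 25 + 15 + 13 + 9 + 55 = 140.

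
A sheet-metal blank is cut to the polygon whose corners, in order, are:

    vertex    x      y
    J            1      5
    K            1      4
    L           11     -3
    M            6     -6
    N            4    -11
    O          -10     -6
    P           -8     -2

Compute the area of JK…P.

Apply the surveyor's formula: 2A = Σ (x_i·y_{i+1} − x_{i+1}·y_i), indices taken mod 7.
Σ = (-1) + (-47) + (-48) + (-42) + (-134) + (-28) + (-38) = -338
Area = |Σ|/2 = 169.

169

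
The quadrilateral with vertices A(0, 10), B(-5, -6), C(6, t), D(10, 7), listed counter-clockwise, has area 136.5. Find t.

The doubled signed area Σ (x_i y_{i+1} − x_{i+1} y_i) is linear in t.
With t=0 it equals 228; the coefficient of t is -15 (from the two edges through C).
So -15·t + 228 = 2·136.5 = 273 ⇒ t = -3.

-3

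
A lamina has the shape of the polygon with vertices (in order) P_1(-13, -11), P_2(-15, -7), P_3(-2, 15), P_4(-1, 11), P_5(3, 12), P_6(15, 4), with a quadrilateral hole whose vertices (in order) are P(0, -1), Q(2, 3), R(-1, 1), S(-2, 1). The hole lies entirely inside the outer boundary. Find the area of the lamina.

Outer boundary:
Apply the surveyor's formula: 2A = Σ (x_i·y_{i+1} − x_{i+1}·y_i), indices taken mod 6.
Cross-terms: -74, -239, -7, -45, -168, -113  ⇒  Σ = -646
Area = |Σ|/2 = 323.
Hole:
Cross-terms: 2, 5, 1, 2  ⇒  Σ = 10
Area = |Σ|/2 = 5.
Net area = 323 − 5 = 318.

318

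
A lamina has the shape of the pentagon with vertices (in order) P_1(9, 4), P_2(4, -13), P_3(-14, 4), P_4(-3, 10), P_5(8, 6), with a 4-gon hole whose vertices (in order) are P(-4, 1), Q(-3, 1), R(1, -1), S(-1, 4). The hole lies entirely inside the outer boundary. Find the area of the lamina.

264

Outer boundary:
Apply the shoelace formula: 2A = Σ (x_i·y_{i+1} − x_{i+1}·y_i), indices taken mod 5.
Σ = (-133) + (-166) + (-128) + (-98) + (-22) = -547
Area = |Σ|/2 = 273.5.
Hole:
Apply Gauss's area formula: 2A = Σ (x_i·y_{i+1} − x_{i+1}·y_i), indices taken mod 4.
Cross-terms: -1, 2, 3, 15  ⇒  Σ = 19
Area = |Σ|/2 = 9.5.
Net area = 273.5 − 9.5 = 264.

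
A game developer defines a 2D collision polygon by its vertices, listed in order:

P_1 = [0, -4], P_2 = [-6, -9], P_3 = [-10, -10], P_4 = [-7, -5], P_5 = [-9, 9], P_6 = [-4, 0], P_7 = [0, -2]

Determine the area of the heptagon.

69

Apply the surveyor's formula: 2A = Σ (x_i·y_{i+1} − x_{i+1}·y_i), indices taken mod 7.
P_1→P_2: (0)(-9) − (-6)(-4) = -24
P_2→P_3: (-6)(-10) − (-10)(-9) = -30
P_3→P_4: (-10)(-5) − (-7)(-10) = -20
P_4→P_5: (-7)(9) − (-9)(-5) = -108
P_5→P_6: (-9)(0) − (-4)(9) = 36
P_6→P_7: (-4)(-2) − (0)(0) = 8
P_7→P_1: (0)(-4) − (0)(-2) = 0
Σ = -138
Area = |Σ|/2 = 69.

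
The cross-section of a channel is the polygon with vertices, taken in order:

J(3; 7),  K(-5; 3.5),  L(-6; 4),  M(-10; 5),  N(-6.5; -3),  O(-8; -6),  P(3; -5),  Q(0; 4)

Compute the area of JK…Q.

Apply the surveyor's formula: 2A = Σ (x_i·y_{i+1} − x_{i+1}·y_i), indices taken mod 8.
Cross-terms: 45.5, 1, 10, 62.5, 15, 58, 12, -12  ⇒  Σ = 192
Area = |Σ|/2 = 96.

96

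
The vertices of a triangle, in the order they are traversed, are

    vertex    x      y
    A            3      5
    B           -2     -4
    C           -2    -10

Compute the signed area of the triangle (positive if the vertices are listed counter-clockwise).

Cross-terms: -2, 12, 20  ⇒  Σ = 30
Signed area = Σ/2 = 15 (positive ⇒ counter-clockwise traversal).

15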